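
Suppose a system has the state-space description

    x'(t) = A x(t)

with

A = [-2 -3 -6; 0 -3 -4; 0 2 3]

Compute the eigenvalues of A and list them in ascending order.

det(sI - A) = s^3 - (tr A)s^2 + (M11 + M22 + M33)s - det A, where Mii is the 2×2 principal minor of A obtained by deleting row i and column i.
tr A = (-2) + (-3) + 3 = -2; M11 = (-3)·3 - (-4)·2 = -9 - (-8) = -1; M22 = (-2)·3 - (-6)·0 = -6 - 0 = -6; M33 = (-2)·(-3) - (-3)·0 = 6 - 0 = 6; sum of minors = -1.
det A = (-2)·((-3)·3 - (-4)·2) - (-3)·(0·3 - (-4)·0) + (-6)·(0·2 - (-3)·0) = (-2)·(-1) - (-3)·0 + (-6)·0 = 2.
So p(s) = det(sI - A) = s^3 + 2s^2 - s - 2.
Rational-root test: any integer root divides -2. Testing small divisors, s = -1 works: p(-1) = -1 + 2 + 1 + (-2) = 0, so (s + 1) is a factor.
Dividing, p(s) = (s + 1)(s^2 + s - 2).
Factor s^2 + s - 2: two numbers with sum -1 and product -2 are 1 and -2, so s^2 + s - 2 = (s - 1)(s + 2).
Hence p(s) = (s - 1) (s + 1) (s + 2), with roots -2, -1, 1.
At least one eigenvalue has non-negative real part, so the system is not asymptotically stable.

-2, -1, 1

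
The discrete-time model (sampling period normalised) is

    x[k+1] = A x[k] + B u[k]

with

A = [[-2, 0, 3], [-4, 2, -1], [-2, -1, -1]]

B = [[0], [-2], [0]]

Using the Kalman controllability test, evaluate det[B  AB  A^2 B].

-24

AB = [[0], [-4], [2]]
A^2B = [[6], [-10], [2]]
Controllability matrix C = [B  AB  A^2B] = [[0, 0, 6], [-2, -4, -10], [0, 2, 2]]
Expanding along the first row, det(C) = 0·((-4)·2 - (-10)·2) - 0·((-2)·2 - (-10)·0) + 6·((-2)·2 - (-4)·0) = 0·12 - 0·(-4) + 6·(-4) = -24
Since det(C) ≠ 0, rank(C) = 3 and the system is completely controllable.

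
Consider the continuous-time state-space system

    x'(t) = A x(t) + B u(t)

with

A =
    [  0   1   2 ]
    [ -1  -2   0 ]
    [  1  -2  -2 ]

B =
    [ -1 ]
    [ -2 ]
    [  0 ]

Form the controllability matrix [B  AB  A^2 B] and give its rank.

3

AB = [[-2], [5], [3]]
A^2B = [[11], [-8], [-18]]
Controllability matrix C = [B  AB  A^2B] = [[-1, -2, 11], [-2, 5, -8], [0, 3, -18]]
det(C) = (-1)·(5·(-18) - (-8)·3) - (-2)·((-2)·(-18) - (-8)·0) + 11·((-2)·3 - 5·0) = (-1)·(-66) - (-2)·36 + 11·(-6) = 72 ≠ 0, so rank(C) = 3.
rank(C) = 3 = n, so the pair (A, B) is completely controllable.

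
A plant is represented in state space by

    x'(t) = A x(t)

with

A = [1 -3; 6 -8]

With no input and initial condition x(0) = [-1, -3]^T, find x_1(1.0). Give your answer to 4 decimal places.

det(sI - A) = s^2 - (tr A)s + det A, with tr A = 1 + (-8) = -7 and det A = 1·(-8) - (-3)·6 = -8 - (-18) = 10.
So p(s) = det(sI - A) = s^2 + 7s + 10.
Factor s^2 + 7s + 10: two numbers with sum -7 and product 10 are -2 and -5, so s^2 + 7s + 10 = (s + 2)(s + 5).
Hence p(s) = (s + 2) (s + 5), with roots -5, -2.
The eigenvalues -5, -2 are distinct and real, so A is diagonalisable and x(t) = e^{At} x(0) = V diag(e^{λ_i t}) V^{-1} x(0), where the columns of V are the eigenvectors.
λ = -5: A - (-5)I = [[6, -3], [6, -3]]. Row 1 gives 6·v1 + (-3)·v2 = 0, so take v_1 = [1, 2]^T.
λ = -2: A - (-2)I = [[3, -3], [6, -6]]. Row 1 gives 3·v1 + (-3)·v2 = 0, so take v_2 = [1, 1]^T.
V = [v_1 v_2] = [[1, 1], [2, 1]] has det V = -1, so V^{-1} = adj(V)/det V = [[-1, 1], [2, -1]].
Modal coordinates z(0) = V^{-1} x(0): (-1)·(-1) + 1·(-3) = -2; 2·(-1) + (-1)·(-3) = 1; so z(0) = [-2, 1]^T.
x_1(t) = Σ_i (v_i)_1 · z_i(0) · e^{λ_i t} (row 1 of V times the modal terms).
x_1(1.0) = 1·(-2)·e^{-5·1.0} + 1·1·e^{-2·1.0} = (-2)·0.006738 + 1·0.135335 = 0.1219.

0.1219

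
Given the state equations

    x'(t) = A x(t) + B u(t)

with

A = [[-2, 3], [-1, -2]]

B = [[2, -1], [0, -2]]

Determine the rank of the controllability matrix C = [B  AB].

AB = [[-4, -4], [-2, 5]]
Controllability matrix C = [B  AB] = [[2, -1, -4, -4], [0, -2, -2, 5]]
Take the 2×2 submatrix of C formed by columns 1, 2: [[2, -1], [0, -2]]. Its determinant is 2·(-2) - (-1)·0 = -4 - 0 = -4 ≠ 0.
So rank(C) ≥ 2; since C has 2 rows, rank(C) = 2.
rank(C) = 2 = n, so the pair (A, B) is completely controllable.

2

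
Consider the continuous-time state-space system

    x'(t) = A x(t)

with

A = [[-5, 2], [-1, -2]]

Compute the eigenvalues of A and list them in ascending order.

-4, -3

det(sI - A) = s^2 - (tr A)s + det A, with tr A = (-5) + (-2) = -7 and det A = (-5)·(-2) - 2·(-1) = 10 - (-2) = 12.
So p(s) = det(sI - A) = s^2 + 7s + 12.
Factor s^2 + 7s + 12: two numbers with sum -7 and product 12 are -3 and -4, so s^2 + 7s + 12 = (s + 3)(s + 4).
Hence p(s) = (s + 3) (s + 4), with roots -4, -3.
All eigenvalues have negative real part, so the system is asymptotically stable.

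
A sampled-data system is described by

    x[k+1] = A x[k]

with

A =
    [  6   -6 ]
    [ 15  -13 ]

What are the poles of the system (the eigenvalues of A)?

det(zI - A) = z^2 - (tr A)z + det A, with tr A = 6 + (-13) = -7 and det A = 6·(-13) - (-6)·15 = -78 - (-90) = 12.
So p(z) = det(zI - A) = z^2 + 7z + 12.
Factor z^2 + 7z + 12: two numbers with sum -7 and product 12 are -3 and -4, so z^2 + 7z + 12 = (z + 3)(z + 4).
Hence p(z) = (z + 3) (z + 4), with roots -4, -3.

-4, -3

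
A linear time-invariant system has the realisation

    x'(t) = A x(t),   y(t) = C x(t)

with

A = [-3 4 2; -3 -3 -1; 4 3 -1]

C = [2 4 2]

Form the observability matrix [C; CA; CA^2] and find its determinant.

-240

CA = [[-10, 2, -2]]
CA^2 = [[16, -52, -20]]
Observability matrix O = [C; CA; CA^2] = [[2, 4, 2], [-10, 2, -2], [16, -52, -20]]
Expanding along the first row, det(O) = 2·(2·(-20) - (-2)·(-52)) - 4·((-10)·(-20) - (-2)·16) + 2·((-10)·(-52) - 2·16) = 2·(-144) - 4·232 + 2·488 = -240
Since det(O) ≠ 0, rank(O) = 3 and the system is completely observable.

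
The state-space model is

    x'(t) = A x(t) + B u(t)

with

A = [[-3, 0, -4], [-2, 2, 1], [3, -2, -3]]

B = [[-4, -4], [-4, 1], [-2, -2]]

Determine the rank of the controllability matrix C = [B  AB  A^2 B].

AB = [[20, 20], [-2, 8], [2, -8]]
A^2B = [[-68, -28], [-42, -32], [58, 68]]
Controllability matrix C = [B  AB  A^2B] = [[-4, -4, 20, 20, -68, -28], [-4, 1, -2, 8, -42, -32], [-2, -2, 2, -8, 58, 68]]
Take the 3×3 submatrix of C formed by columns 1, 2, 3: [[-4, -4, 20], [-4, 1, -2], [-2, -2, 2]]. Its determinant is (-4)·(1·2 - (-2)·(-2)) - (-4)·((-4)·2 - (-2)·(-2)) + 20·((-4)·(-2) - 1·(-2)) = (-4)·(-2) - (-4)·(-12) + 20·10 = 160 ≠ 0.
So rank(C) ≥ 3; since C has 3 rows, rank(C) = 3.
rank(C) = 3 = n, so the pair (A, B) is completely controllable.

3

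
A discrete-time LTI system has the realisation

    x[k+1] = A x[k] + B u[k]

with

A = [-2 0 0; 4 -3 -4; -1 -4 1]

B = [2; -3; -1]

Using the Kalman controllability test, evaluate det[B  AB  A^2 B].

-568

AB = [[-4], [21], [9]]
A^2B = [[8], [-115], [-71]]
Controllability matrix C = [B  AB  A^2B] = [[2, -4, 8], [-3, 21, -115], [-1, 9, -71]]
Expanding along the first row, det(C) = 2·(21·(-71) - (-115)·9) - (-4)·((-3)·(-71) - (-115)·(-1)) + 8·((-3)·9 - 21·(-1)) = 2·(-456) - (-4)·98 + 8·(-6) = -568
Since det(C) ≠ 0, rank(C) = 3 and the system is completely controllable.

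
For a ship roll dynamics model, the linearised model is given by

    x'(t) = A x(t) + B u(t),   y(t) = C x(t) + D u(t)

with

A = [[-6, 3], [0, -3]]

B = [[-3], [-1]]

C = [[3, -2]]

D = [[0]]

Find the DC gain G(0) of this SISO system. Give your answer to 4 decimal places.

-1.3333

G(0) = C(-A)^{-1}B + D = -C A^{-1} B + D.
det A = 18, so A^{-1} = (1/18)·adj(A) = [[-1/6, -1/6], [0, -1/3]]
A^{-1} B = [2/3, 1/3]^T
C A^{-1} B = 4/3
G(0) = D - C A^{-1} B = 0 - (4/3) = -4/3 ≈ -1.3333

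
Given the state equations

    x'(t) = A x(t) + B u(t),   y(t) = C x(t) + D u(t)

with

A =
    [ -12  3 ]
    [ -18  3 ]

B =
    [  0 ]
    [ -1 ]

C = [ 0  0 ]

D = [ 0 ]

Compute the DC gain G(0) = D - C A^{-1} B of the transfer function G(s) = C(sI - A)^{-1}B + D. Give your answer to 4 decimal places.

G(0) = C(-A)^{-1}B + D = -C A^{-1} B + D.
det A = 18, so A^{-1} = (1/18)·adj(A) = [[1/6, -1/6], [1, -2/3]]
A^{-1} B = [1/6, 2/3]^T
C A^{-1} B = 0
G(0) = D - C A^{-1} B = 0 - (0) = 0

0.0000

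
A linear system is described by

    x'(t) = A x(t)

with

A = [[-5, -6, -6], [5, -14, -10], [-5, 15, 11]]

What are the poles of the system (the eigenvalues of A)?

det(sI - A) = s^3 - (tr A)s^2 + (M11 + M22 + M33)s - det A, where Mii is the 2×2 principal minor of A obtained by deleting row i and column i.
tr A = (-5) + (-14) + 11 = -8; M11 = (-14)·11 - (-10)·15 = -154 - (-150) = -4; M22 = (-5)·11 - (-6)·(-5) = -55 - 30 = -85; M33 = (-5)·(-14) - (-6)·5 = 70 - (-30) = 100; sum of minors = 11.
det A = (-5)·((-14)·11 - (-10)·15) - (-6)·(5·11 - (-10)·(-5)) + (-6)·(5·15 - (-14)·(-5)) = (-5)·(-4) - (-6)·5 + (-6)·5 = 20.
So p(s) = det(sI - A) = s^3 + 8s^2 + 11s - 20.
Rational-root test: any integer root divides -20. Testing small divisors, s = 1 works: p(1) = 1 + 8 + 11 + (-20) = 0, so (s - 1) is a factor.
Dividing, p(s) = (s - 1)(s^2 + 9s + 20).
Factor s^2 + 9s + 20: two numbers with sum -9 and product 20 are -4 and -5, so s^2 + 9s + 20 = (s + 4)(s + 5).
Hence p(s) = (s - 1) (s + 4) (s + 5), with roots -5, -4, 1.
At least one eigenvalue has non-negative real part, so the system is not asymptotically stable.

-5, -4, 1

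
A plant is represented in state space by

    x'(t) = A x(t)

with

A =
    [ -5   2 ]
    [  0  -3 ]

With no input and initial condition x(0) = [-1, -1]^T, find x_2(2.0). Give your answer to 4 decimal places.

-0.0025

det(sI - A) = s^2 - (tr A)s + det A, with tr A = (-5) + (-3) = -8 and det A = (-5)·(-3) - 2·0 = 15 - 0 = 15.
So p(s) = det(sI - A) = s^2 + 8s + 15.
Factor s^2 + 8s + 15: two numbers with sum -8 and product 15 are -3 and -5, so s^2 + 8s + 15 = (s + 3)(s + 5).
Hence p(s) = (s + 3) (s + 5), with roots -5, -3.
The eigenvalues -5, -3 are distinct and real, so A is diagonalisable and x(t) = e^{At} x(0) = V diag(e^{λ_i t}) V^{-1} x(0), where the columns of V are the eigenvectors.
λ = -5: A - (-5)I = [[0, 2], [0, 2]]. Row 1 gives 0·v1 + 2·v2 = 0, so take v_1 = [-1, 0]^T.
λ = -3: A - (-3)I = [[-2, 2], [0, 0]]. Row 1 gives (-2)·v1 + 2·v2 = 0, so take v_2 = [-1, -1]^T.
V = [v_1 v_2] = [[-1, -1], [0, -1]] has det V = 1, so V^{-1} = adj(V)/det V = [[-1, 1], [0, -1]].
Modal coordinates z(0) = V^{-1} x(0): (-1)·(-1) + 1·(-1) = 0; 0·(-1) + (-1)·(-1) = 1; so z(0) = [0, 1]^T.
x_2(t) = Σ_i (v_i)_2 · z_i(0) · e^{λ_i t} (row 2 of V times the modal terms).
x_2(2.0) = 0·0·e^{-5·2.0} + (-1)·1·e^{-3·2.0} = 0·0.000045 + (-1)·0.002479 = -0.0025.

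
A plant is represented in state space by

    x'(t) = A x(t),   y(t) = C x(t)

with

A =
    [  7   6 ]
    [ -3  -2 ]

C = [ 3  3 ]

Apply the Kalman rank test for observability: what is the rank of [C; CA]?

CA = [[12, 12]]
Observability matrix O = [C; CA] = [[3, 3], [12, 12]]
Every row of O is a scalar multiple of row 1 = [3, 3] (multipliers 1, 4), so the rows span a one-dimensional space.
O ≠ 0, hence rank(O) = 1.
rank(O) = 1 < n = 2, so the pair (A, C) is not completely observable.

1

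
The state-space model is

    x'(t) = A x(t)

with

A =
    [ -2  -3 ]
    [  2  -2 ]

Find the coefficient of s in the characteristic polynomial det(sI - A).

For a 2×2 matrix, det(sI - A) = s^2 - (tr A)s + det A.
tr A = -4, det A = 10.
So p(s) = s^2 + 4s + 10.
The coefficient of s is 4.

4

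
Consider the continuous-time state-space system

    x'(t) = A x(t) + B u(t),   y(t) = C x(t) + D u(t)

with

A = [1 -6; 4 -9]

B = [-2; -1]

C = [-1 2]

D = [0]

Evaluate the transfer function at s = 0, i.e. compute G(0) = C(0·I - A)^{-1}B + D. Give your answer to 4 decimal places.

G(0) = C(-A)^{-1}B + D = -C A^{-1} B + D.
det A = 15, so A^{-1} = (1/15)·adj(A) = [[-3/5, 2/5], [-4/15, 1/15]]
A^{-1} B = [4/5, 7/15]^T
C A^{-1} B = 2/15
G(0) = D - C A^{-1} B = 0 - (2/15) = -2/15 ≈ -0.1333

-0.1333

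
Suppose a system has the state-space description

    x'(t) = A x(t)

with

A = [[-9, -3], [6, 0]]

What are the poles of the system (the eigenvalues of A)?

det(sI - A) = s^2 - (tr A)s + det A, with tr A = (-9) + 0 = -9 and det A = (-9)·0 - (-3)·6 = 0 - (-18) = 18.
So p(s) = det(sI - A) = s^2 + 9s + 18.
Factor s^2 + 9s + 18: two numbers with sum -9 and product 18 are -3 and -6, so s^2 + 9s + 18 = (s + 3)(s + 6).
Hence p(s) = (s + 3) (s + 6), with roots -6, -3.
All eigenvalues have negative real part, so the system is asymptotically stable.

-6, -3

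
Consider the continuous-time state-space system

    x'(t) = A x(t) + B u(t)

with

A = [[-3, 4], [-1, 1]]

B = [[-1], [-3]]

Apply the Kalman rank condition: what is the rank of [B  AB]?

2

AB = [[-9], [-2]]
Controllability matrix C = [B  AB] = [[-1, -9], [-3, -2]]
det(C) = (-1)·(-2) - (-9)·(-3) = 2 - 27 = -25 ≠ 0, so rank(C) = 2.
rank(C) = 2 = n, so the pair (A, B) is completely controllable.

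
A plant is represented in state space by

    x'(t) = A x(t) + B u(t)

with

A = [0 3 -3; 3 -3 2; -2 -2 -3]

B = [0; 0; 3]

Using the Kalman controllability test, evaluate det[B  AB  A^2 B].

891

AB = [[-9], [6], [-9]]
A^2B = [[45], [-63], [33]]
Controllability matrix C = [B  AB  A^2B] = [[0, -9, 45], [0, 6, -63], [3, -9, 33]]
Expanding along the first row, det(C) = 0·(6·33 - (-63)·(-9)) - (-9)·(0·33 - (-63)·3) + 45·(0·(-9) - 6·3) = 0·(-369) - (-9)·189 + 45·(-18) = 891
Since det(C) ≠ 0, rank(C) = 3 and the system is completely controllable.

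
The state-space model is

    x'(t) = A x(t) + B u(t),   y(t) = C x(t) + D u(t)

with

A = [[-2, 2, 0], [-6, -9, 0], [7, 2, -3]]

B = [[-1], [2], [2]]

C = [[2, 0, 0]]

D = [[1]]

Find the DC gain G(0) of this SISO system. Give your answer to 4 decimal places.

0.6667

G(0) = C(-A)^{-1}B + D = -C A^{-1} B + D.
det A = -90, so A^{-1} = (1/-90)·adj(A) = [[-3/10, -1/15, 0], [1/5, -1/15, 0], [-17/30, -1/5, -1/3]]
A^{-1} B = [1/6, -1/3, -1/2]^T
C A^{-1} B = 1/3
G(0) = D - C A^{-1} B = 1 - (1/3) = 2/3 ≈ 0.6667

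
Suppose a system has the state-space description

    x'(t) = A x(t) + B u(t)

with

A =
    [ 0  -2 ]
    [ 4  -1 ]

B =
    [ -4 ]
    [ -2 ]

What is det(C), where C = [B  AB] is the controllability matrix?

64

AB = [[4], [-14]]
Controllability matrix C = [B  AB] = [[-4, 4], [-2, -14]]
det(C) = (-4)·(-14) - 4·(-2) = 56 - (-8) = 64
Since det(C) ≠ 0, rank(C) = 2 and the system is completely controllable.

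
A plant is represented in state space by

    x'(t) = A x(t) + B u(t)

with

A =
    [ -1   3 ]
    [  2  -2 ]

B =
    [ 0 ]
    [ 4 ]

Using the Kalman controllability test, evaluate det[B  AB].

AB = [[12], [-8]]
Controllability matrix C = [B  AB] = [[0, 12], [4, -8]]
det(C) = 0·(-8) - 12·4 = 0 - 48 = -48
Since det(C) ≠ 0, rank(C) = 2 and the system is completely controllable.

-48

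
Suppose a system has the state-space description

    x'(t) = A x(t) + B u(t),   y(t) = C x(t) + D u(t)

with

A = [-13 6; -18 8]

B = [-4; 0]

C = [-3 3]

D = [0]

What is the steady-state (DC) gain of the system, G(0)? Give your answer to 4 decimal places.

G(0) = C(-A)^{-1}B + D = -C A^{-1} B + D.
det A = 4, so A^{-1} = (1/4)·adj(A) = [[2, -3/2], [9/2, -13/4]]
A^{-1} B = [-8, -18]^T
C A^{-1} B = -30
G(0) = D - C A^{-1} B = 0 - (-30) = 30

30.0000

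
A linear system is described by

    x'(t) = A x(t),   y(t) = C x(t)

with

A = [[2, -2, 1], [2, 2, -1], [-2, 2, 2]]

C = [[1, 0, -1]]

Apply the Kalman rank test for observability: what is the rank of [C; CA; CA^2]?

3

CA = [[4, -4, -1]]
CA^2 = [[2, -18, 6]]
Observability matrix O = [C; CA; CA^2] = [[1, 0, -1], [4, -4, -1], [2, -18, 6]]
det(O) = 1·((-4)·6 - (-1)·(-18)) - 0·(4·6 - (-1)·2) + (-1)·(4·(-18) - (-4)·2) = 1·(-42) - 0·26 + (-1)·(-64) = 22 ≠ 0, so rank(O) = 3.
rank(O) = 3 = n, so the pair (A, C) is completely observable.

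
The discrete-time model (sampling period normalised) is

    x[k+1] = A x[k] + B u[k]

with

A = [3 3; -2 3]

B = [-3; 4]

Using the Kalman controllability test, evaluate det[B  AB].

-66

AB = [[3], [18]]
Controllability matrix C = [B  AB] = [[-3, 3], [4, 18]]
det(C) = (-3)·18 - 3·4 = -54 - 12 = -66
Since det(C) ≠ 0, rank(C) = 2 and the system is completely controllable.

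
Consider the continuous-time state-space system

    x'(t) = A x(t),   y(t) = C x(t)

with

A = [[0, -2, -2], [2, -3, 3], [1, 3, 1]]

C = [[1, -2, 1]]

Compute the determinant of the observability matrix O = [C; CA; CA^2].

CA = [[-3, 7, -7]]
CA^2 = [[7, -36, 20]]
Observability matrix O = [C; CA; CA^2] = [[1, -2, 1], [-3, 7, -7], [7, -36, 20]]
Expanding along the first row, det(O) = 1·(7·20 - (-7)·(-36)) - (-2)·((-3)·20 - (-7)·7) + 1·((-3)·(-36) - 7·7) = 1·(-112) - (-2)·(-11) + 1·59 = -75
Since det(O) ≠ 0, rank(O) = 3 and the system is completely observable.

-75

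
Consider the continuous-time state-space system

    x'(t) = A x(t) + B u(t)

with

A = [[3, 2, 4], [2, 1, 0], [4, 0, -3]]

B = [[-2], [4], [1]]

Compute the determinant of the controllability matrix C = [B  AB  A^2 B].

-416

AB = [[6], [0], [-11]]
A^2B = [[-26], [12], [57]]
Controllability matrix C = [B  AB  A^2B] = [[-2, 6, -26], [4, 0, 12], [1, -11, 57]]
Expanding along the first row, det(C) = (-2)·(0·57 - 12·(-11)) - 6·(4·57 - 12·1) + (-26)·(4·(-11) - 0·1) = (-2)·132 - 6·216 + (-26)·(-44) = -416
Since det(C) ≠ 0, rank(C) = 3 and the system is completely controllable.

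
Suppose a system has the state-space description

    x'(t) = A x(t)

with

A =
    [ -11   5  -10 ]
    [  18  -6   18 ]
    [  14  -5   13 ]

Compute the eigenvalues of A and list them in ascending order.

-6, -1, 3

det(sI - A) = s^3 - (tr A)s^2 + (M11 + M22 + M33)s - det A, where Mii is the 2×2 principal minor of A obtained by deleting row i and column i.
tr A = (-11) + (-6) + 13 = -4; M11 = (-6)·13 - 18·(-5) = -78 - (-90) = 12; M22 = (-11)·13 - (-10)·14 = -143 - (-140) = -3; M33 = (-11)·(-6) - 5·18 = 66 - 90 = -24; sum of minors = -15.
det A = (-11)·((-6)·13 - 18·(-5)) - 5·(18·13 - 18·14) + (-10)·(18·(-5) - (-6)·14) = (-11)·12 - 5·(-18) + (-10)·(-6) = 18.
So p(s) = det(sI - A) = s^3 + 4s^2 - 15s - 18.
Rational-root test: any integer root divides -18. Testing small divisors, s = -1 works: p(-1) = -1 + 4 + 15 + (-18) = 0, so (s + 1) is a factor.
Dividing, p(s) = (s + 1)(s^2 + 3s - 18).
Factor s^2 + 3s - 18: two numbers with sum -3 and product -18 are 3 and -6, so s^2 + 3s - 18 = (s - 3)(s + 6).
Hence p(s) = (s - 3) (s + 1) (s + 6), with roots -6, -1, 3.
At least one eigenvalue has non-negative real part, so the system is not asymptotically stable.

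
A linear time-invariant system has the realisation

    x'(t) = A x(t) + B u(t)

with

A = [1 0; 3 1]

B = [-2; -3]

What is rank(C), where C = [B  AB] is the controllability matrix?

AB = [[-2], [-9]]
Controllability matrix C = [B  AB] = [[-2, -2], [-3, -9]]
det(C) = (-2)·(-9) - (-2)·(-3) = 18 - 6 = 12 ≠ 0, so rank(C) = 2.
rank(C) = 2 = n, so the pair (A, B) is completely controllable.

2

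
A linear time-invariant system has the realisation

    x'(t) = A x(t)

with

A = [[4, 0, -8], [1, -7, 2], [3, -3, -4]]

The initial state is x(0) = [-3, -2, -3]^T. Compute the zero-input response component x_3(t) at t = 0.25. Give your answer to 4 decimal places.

-1.1969

det(sI - A) = s^3 - (tr A)s^2 + (M11 + M22 + M33)s - det A, where Mii is the 2×2 principal minor of A obtained by deleting row i and column i.
tr A = 4 + (-7) + (-4) = -7; M11 = (-7)·(-4) - 2·(-3) = 28 - (-6) = 34; M22 = 4·(-4) - (-8)·3 = -16 - (-24) = 8; M33 = 4·(-7) - 0·1 = -28 - 0 = -28; sum of minors = 14.
det A = 4·((-7)·(-4) - 2·(-3)) - 0·(1·(-4) - 2·3) + (-8)·(1·(-3) - (-7)·3) = 4·34 - 0·(-10) + (-8)·18 = -8.
So p(s) = det(sI - A) = s^3 + 7s^2 + 14s + 8.
Rational-root test: any integer root divides 8. Testing small divisors, s = -1 works: p(-1) = -1 + 7 + (-14) + 8 = 0, so (s + 1) is a factor.
Dividing, p(s) = (s + 1)(s^2 + 6s + 8).
Factor s^2 + 6s + 8: two numbers with sum -6 and product 8 are -2 and -4, so s^2 + 6s + 8 = (s + 2)(s + 4).
Hence p(s) = (s + 1) (s + 2) (s + 4), with roots -4, -2, -1.
The eigenvalues -4, -2, -1 are distinct and real, so A is diagonalisable and x(t) = e^{At} x(0) = V diag(e^{λ_i t}) V^{-1} x(0), where the columns of V are the eigenvectors.
λ = -4: A - (-4)I = [[8, 0, -8], [1, -3, 2], [3, -3, 0]]. v must be orthogonal to every row; (row 1) × (row 2) = [-24, -24, -24], so take v_1 = [1, 1, 1]^T.
λ = -2: A - (-2)I = [[6, 0, -8], [1, -5, 2], [3, -3, -2]]. v must be orthogonal to every row; (row 1) × (row 2) = [-40, -20, -30], so take v_2 = [-4, -2, -3]^T.
λ = -1: A - (-1)I = [[5, 0, -8], [1, -6, 2], [3, -3, -3]]. v must be orthogonal to every row; (row 1) × (row 2) = [-48, -18, -30], so take v_3 = [-8, -3, -5]^T.
V = [v_1 v_2 v_3] = [[1, -4, -8], [1, -2, -3], [1, -3, -5]] has det V = 1, so V^{-1} = adj(V)/det V = [[1, 4, -4], [2, 3, -5], [-1, -1, 2]].
Modal coordinates z(0) = V^{-1} x(0): 1·(-3) + 4·(-2) + (-4)·(-3) = 1; 2·(-3) + 3·(-2) + (-5)·(-3) = 3; (-1)·(-3) + (-1)·(-2) + 2·(-3) = -1; so z(0) = [1, 3, -1]^T.
x_3(t) = Σ_i (v_i)_3 · z_i(0) · e^{λ_i t} (row 3 of V times the modal terms).
x_3(0.25) = 1·1·e^{-4·0.25} + (-3)·3·e^{-2·0.25} + (-5)·(-1)·e^{-1·0.25} = 1·0.367879 + (-9)·0.606531 + 5·0.778801 = -1.1969.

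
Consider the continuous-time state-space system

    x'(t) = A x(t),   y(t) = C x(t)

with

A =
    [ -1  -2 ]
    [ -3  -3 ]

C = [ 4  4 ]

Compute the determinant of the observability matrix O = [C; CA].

CA = [[-16, -20]]
Observability matrix O = [C; CA] = [[4, 4], [-16, -20]]
det(O) = 4·(-20) - 4·(-16) = -80 - (-64) = -16
Since det(O) ≠ 0, rank(O) = 2 and the system is completely observable.

-16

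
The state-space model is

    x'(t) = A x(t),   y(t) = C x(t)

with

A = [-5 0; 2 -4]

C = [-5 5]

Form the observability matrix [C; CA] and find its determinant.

CA = [[35, -20]]
Observability matrix O = [C; CA] = [[-5, 5], [35, -20]]
det(O) = (-5)·(-20) - 5·35 = 100 - 175 = -75
Since det(O) ≠ 0, rank(O) = 2 and the system is completely observable.

-75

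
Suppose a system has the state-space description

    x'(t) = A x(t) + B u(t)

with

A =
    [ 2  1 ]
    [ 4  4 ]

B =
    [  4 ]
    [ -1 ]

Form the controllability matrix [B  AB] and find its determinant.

55

AB = [[7], [12]]
Controllability matrix C = [B  AB] = [[4, 7], [-1, 12]]
det(C) = 4·12 - 7·(-1) = 48 - (-7) = 55
Since det(C) ≠ 0, rank(C) = 2 and the system is completely controllable.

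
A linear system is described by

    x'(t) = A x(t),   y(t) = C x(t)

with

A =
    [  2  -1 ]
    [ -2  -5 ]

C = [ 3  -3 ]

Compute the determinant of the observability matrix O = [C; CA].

72

CA = [[12, 12]]
Observability matrix O = [C; CA] = [[3, -3], [12, 12]]
det(O) = 3·12 - (-3)·12 = 36 - (-36) = 72
Since det(O) ≠ 0, rank(O) = 2 and the system is completely observable.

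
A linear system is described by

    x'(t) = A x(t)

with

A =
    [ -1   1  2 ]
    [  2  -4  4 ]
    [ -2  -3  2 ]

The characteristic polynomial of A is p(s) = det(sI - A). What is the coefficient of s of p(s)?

Expand det(sI - A) for the 3×3 matrix.
p(s) = s^3 + 3s^2 + 8s + 44.
(Check: constant term = det(-A) = (-1)^3 det A = 44; coefficient of s^2 = -tr A = 3.)
The coefficient of s is 8.

8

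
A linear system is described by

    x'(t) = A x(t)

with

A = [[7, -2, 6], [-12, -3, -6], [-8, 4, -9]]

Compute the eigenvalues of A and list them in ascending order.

-5, -3, 3

det(sI - A) = s^3 - (tr A)s^2 + (M11 + M22 + M33)s - det A, where Mii is the 2×2 principal minor of A obtained by deleting row i and column i.
tr A = 7 + (-3) + (-9) = -5; M11 = (-3)·(-9) - (-6)·4 = 27 - (-24) = 51; M22 = 7·(-9) - 6·(-8) = -63 - (-48) = -15; M33 = 7·(-3) - (-2)·(-12) = -21 - 24 = -45; sum of minors = -9.
det A = 7·((-3)·(-9) - (-6)·4) - (-2)·((-12)·(-9) - (-6)·(-8)) + 6·((-12)·4 - (-3)·(-8)) = 7·51 - (-2)·60 + 6·(-72) = 45.
So p(s) = det(sI - A) = s^3 + 5s^2 - 9s - 45.
Rational-root test: any integer root divides -45. Testing small divisors, s = -3 works: p(-3) = -27 + 45 + 27 + (-45) = 0, so (s + 3) is a factor.
Dividing, p(s) = (s + 3)(s^2 + 2s - 15).
Factor s^2 + 2s - 15: two numbers with sum -2 and product -15 are 3 and -5, so s^2 + 2s - 15 = (s - 3)(s + 5).
Hence p(s) = (s - 3) (s + 3) (s + 5), with roots -5, -3, 3.
At least one eigenvalue has non-negative real part, so the system is not asymptotically stable.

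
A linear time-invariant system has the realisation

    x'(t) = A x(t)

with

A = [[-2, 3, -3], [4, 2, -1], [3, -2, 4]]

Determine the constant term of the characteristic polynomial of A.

27

Expand det(sI - A) for the 3×3 matrix.
p(s) = s^3 - 4s^2 - 9s + 27.
(Check: constant term = det(-A) = (-1)^3 det A = 27; coefficient of s^2 = -tr A = -4.)
The constant term is 27.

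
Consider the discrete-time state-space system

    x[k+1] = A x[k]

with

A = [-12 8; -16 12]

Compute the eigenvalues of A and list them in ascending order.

-4, 4

det(zI - A) = z^2 - (tr A)z + det A, with tr A = (-12) + 12 = 0 and det A = (-12)·12 - 8·(-16) = -144 - (-128) = -16.
So p(z) = det(zI - A) = z^2 - 16.
Factor z^2 - 16: two numbers with sum 0 and product -16 are 4 and -4, so z^2 - 16 = (z - 4)(z + 4).
Hence p(z) = (z - 4) (z + 4), with roots -4, 4.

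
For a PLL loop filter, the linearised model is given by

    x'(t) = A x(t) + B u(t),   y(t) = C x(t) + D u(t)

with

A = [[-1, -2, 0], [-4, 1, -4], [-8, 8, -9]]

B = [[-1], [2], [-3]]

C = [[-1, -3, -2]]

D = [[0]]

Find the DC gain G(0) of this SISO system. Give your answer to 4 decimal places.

-14.4667

G(0) = C(-A)^{-1}B + D = -C A^{-1} B + D.
det A = -15, so A^{-1} = (1/-15)·adj(A) = [[-23/15, 6/5, -8/15], [4/15, -3/5, 4/15], [8/5, -8/5, 3/5]]
A^{-1} B = [83/15, -34/15, -33/5]^T
C A^{-1} B = 217/15
G(0) = D - C A^{-1} B = 0 - (217/15) = -217/15 ≈ -14.4667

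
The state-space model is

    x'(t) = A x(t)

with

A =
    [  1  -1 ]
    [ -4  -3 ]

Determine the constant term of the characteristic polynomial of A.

-7

For a 2×2 matrix, det(sI - A) = s^2 - (tr A)s + det A.
tr A = -2, det A = -7.
So p(s) = s^2 + 2s - 7.
The constant term is -7.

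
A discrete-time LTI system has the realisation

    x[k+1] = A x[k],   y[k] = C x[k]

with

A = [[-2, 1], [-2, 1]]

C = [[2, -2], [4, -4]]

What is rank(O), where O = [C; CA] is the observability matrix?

1

CA = [[0, 0], [0, 0]]
Observability matrix O = [C; CA] = [[2, -2], [4, -4], [0, 0], [0, 0]]
Every row of O is a scalar multiple of row 1 = [2, -2] (multipliers 1, 2, 0, 0), so the rows span a one-dimensional space.
O ≠ 0, hence rank(O) = 1.
rank(O) = 1 < n = 2, so the pair (A, C) is not completely observable.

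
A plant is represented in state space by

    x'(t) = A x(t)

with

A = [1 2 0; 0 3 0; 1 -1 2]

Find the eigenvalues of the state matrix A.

det(sI - A) = s^3 - (tr A)s^2 + (M11 + M22 + M33)s - det A, where Mii is the 2×2 principal minor of A obtained by deleting row i and column i.
tr A = 1 + 3 + 2 = 6; M11 = 3·2 - 0·(-1) = 6 - 0 = 6; M22 = 1·2 - 0·1 = 2 - 0 = 2; M33 = 1·3 - 2·0 = 3 - 0 = 3; sum of minors = 11.
det A = 1·(3·2 - 0·(-1)) - 2·(0·2 - 0·1) + 0·(0·(-1) - 3·1) = 1·6 - 2·0 + 0·(-3) = 6.
So p(s) = det(sI - A) = s^3 - 6s^2 + 11s - 6.
Rational-root test: any integer root divides -6. Testing small divisors, s = 1 works: p(1) = 1 + (-6) + 11 + (-6) = 0, so (s - 1) is a factor.
Dividing, p(s) = (s - 1)(s^2 - 5s + 6).
Factor s^2 - 5s + 6: two numbers with sum 5 and product 6 are 3 and 2, so s^2 - 5s + 6 = (s - 3)(s - 2).
Hence p(s) = (s - 3) (s - 2) (s - 1), with roots 1, 2, 3.
At least one eigenvalue has non-negative real part, so the system is not asymptotically stable.

1, 2, 3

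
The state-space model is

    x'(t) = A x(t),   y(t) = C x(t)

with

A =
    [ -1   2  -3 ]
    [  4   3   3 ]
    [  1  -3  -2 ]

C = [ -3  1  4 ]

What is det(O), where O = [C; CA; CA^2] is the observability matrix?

-9172

CA = [[11, -15, 4]]
CA^2 = [[-67, -35, -86]]
Observability matrix O = [C; CA; CA^2] = [[-3, 1, 4], [11, -15, 4], [-67, -35, -86]]
Expanding along the first row, det(O) = (-3)·((-15)·(-86) - 4·(-35)) - 1·(11·(-86) - 4·(-67)) + 4·(11·(-35) - (-15)·(-67)) = (-3)·1430 - 1·(-678) + 4·(-1390) = -9172
Since det(O) ≠ 0, rank(O) = 3 and the system is completely observable.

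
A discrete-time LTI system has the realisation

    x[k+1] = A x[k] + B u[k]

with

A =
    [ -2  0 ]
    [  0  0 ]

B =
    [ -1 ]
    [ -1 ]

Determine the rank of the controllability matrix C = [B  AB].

2

AB = [[2], [0]]
Controllability matrix C = [B  AB] = [[-1, 2], [-1, 0]]
det(C) = (-1)·0 - 2·(-1) = 0 - (-2) = 2 ≠ 0, so rank(C) = 2.
rank(C) = 2 = n, so the pair (A, B) is completely controllable.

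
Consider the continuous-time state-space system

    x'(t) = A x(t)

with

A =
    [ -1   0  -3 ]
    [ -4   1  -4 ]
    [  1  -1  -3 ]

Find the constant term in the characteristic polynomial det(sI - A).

2

Expand det(sI - A) for the 3×3 matrix.
p(s) = s^3 + 3s^2 - 2s + 2.
(Check: constant term = det(-A) = (-1)^3 det A = 2; coefficient of s^2 = -tr A = 3.)
The constant term is 2.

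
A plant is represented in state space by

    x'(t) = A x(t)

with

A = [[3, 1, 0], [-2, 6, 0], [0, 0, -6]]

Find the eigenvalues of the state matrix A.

-6, 4, 5

det(sI - A) = s^3 - (tr A)s^2 + (M11 + M22 + M33)s - det A, where Mii is the 2×2 principal minor of A obtained by deleting row i and column i.
tr A = 3 + 6 + (-6) = 3; M11 = 6·(-6) - 0·0 = -36 - 0 = -36; M22 = 3·(-6) - 0·0 = -18 - 0 = -18; M33 = 3·6 - 1·(-2) = 18 - (-2) = 20; sum of minors = -34.
det A = 3·(6·(-6) - 0·0) - 1·((-2)·(-6) - 0·0) + 0·((-2)·0 - 6·0) = 3·(-36) - 1·12 + 0·0 = -120.
So p(s) = det(sI - A) = s^3 - 3s^2 - 34s + 120.
Rational-root test: any integer root divides 120. Testing small divisors, s = 4 works: p(4) = 64 + (-48) + (-136) + 120 = 0, so (s - 4) is a factor.
Dividing, p(s) = (s - 4)(s^2 + s - 30).
Factor s^2 + s - 30: two numbers with sum -1 and product -30 are 5 and -6, so s^2 + s - 30 = (s - 5)(s + 6).
Hence p(s) = (s - 5) (s - 4) (s + 6), with roots -6, 4, 5.
At least one eigenvalue has non-negative real part, so the system is not asymptotically stable.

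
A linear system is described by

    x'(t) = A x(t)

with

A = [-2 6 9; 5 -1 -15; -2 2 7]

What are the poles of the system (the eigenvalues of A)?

det(sI - A) = s^3 - (tr A)s^2 + (M11 + M22 + M33)s - det A, where Mii is the 2×2 principal minor of A obtained by deleting row i and column i.
tr A = (-2) + (-1) + 7 = 4; M11 = (-1)·7 - (-15)·2 = -7 - (-30) = 23; M22 = (-2)·7 - 9·(-2) = -14 - (-18) = 4; M33 = (-2)·(-1) - 6·5 = 2 - 30 = -28; sum of minors = -1.
det A = (-2)·((-1)·7 - (-15)·2) - 6·(5·7 - (-15)·(-2)) + 9·(5·2 - (-1)·(-2)) = (-2)·23 - 6·5 + 9·8 = -4.
So p(s) = det(sI - A) = s^3 - 4s^2 - s + 4.
Rational-root test: any integer root divides 4. Testing small divisors, s = -1 works: p(-1) = -1 + (-4) + 1 + 4 = 0, so (s + 1) is a factor.
Dividing, p(s) = (s + 1)(s^2 - 5s + 4).
Factor s^2 - 5s + 4: two numbers with sum 5 and product 4 are 4 and 1, so s^2 - 5s + 4 = (s - 4)(s - 1).
Hence p(s) = (s - 4) (s - 1) (s + 1), with roots -1, 1, 4.
At least one eigenvalue has non-negative real part, so the system is not asymptotically stable.

-1, 1, 4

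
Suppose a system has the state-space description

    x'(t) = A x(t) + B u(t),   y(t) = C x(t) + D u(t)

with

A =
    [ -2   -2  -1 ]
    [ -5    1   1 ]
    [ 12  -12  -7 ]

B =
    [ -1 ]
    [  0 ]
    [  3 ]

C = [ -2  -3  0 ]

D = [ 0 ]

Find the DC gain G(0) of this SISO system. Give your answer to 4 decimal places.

G(0) = C(-A)^{-1}B + D = -C A^{-1} B + D.
det A = -12, so A^{-1} = (1/-12)·adj(A) = [[-5/12, 1/6, 1/12], [23/12, -13/6, -7/12], [-4, 4, 1]]
A^{-1} B = [2/3, -11/3, 7]^T
C A^{-1} B = 29/3
G(0) = D - C A^{-1} B = 0 - (29/3) = -29/3 ≈ -9.6667

-9.6667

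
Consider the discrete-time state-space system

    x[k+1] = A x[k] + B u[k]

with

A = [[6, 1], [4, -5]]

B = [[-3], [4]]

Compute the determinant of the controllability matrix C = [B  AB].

152

AB = [[-14], [-32]]
Controllability matrix C = [B  AB] = [[-3, -14], [4, -32]]
det(C) = (-3)·(-32) - (-14)·4 = 96 - (-56) = 152
Since det(C) ≠ 0, rank(C) = 2 and the system is completely controllable.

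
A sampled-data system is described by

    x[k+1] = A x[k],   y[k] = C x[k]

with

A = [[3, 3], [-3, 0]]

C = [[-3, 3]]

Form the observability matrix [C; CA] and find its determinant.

CA = [[-18, -9]]
Observability matrix O = [C; CA] = [[-3, 3], [-18, -9]]
det(O) = (-3)·(-9) - 3·(-18) = 27 - (-54) = 81
Since det(O) ≠ 0, rank(O) = 2 and the system is completely observable.

81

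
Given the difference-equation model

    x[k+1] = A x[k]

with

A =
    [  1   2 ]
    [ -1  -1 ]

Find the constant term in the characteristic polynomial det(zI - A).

For a 2×2 matrix, det(zI - A) = z^2 - (tr A)z + det A.
tr A = 0, det A = 1.
So p(z) = z^2 + 1.
The constant term is 1.

1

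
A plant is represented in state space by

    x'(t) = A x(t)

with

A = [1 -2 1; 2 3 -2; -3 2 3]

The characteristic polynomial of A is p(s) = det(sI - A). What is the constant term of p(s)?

-26

Expand det(sI - A) for the 3×3 matrix.
p(s) = s^3 - 7s^2 + 26s - 26.
(Check: constant term = det(-A) = (-1)^3 det A = -26; coefficient of s^2 = -tr A = -7.)
The constant term is -26.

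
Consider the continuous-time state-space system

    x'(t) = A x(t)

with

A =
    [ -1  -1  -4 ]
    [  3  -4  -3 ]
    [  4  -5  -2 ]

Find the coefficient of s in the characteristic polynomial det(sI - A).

18

Expand det(sI - A) for the 3×3 matrix.
p(s) = s^3 + 7s^2 + 18s - 9.
(Check: constant term = det(-A) = (-1)^3 det A = -9; coefficient of s^2 = -tr A = 7.)
The coefficient of s is 18.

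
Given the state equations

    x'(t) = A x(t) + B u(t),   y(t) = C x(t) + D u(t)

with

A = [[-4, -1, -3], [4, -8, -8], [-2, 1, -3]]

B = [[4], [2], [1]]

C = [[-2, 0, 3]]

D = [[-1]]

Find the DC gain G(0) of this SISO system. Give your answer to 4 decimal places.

G(0) = C(-A)^{-1}B + D = -C A^{-1} B + D.
det A = -120, so A^{-1} = (1/-120)·adj(A) = [[-4/15, 1/20, 2/15], [-7/30, -1/20, 11/30], [1/10, -1/20, -3/10]]
A^{-1} B = [-5/6, -2/3, 0]^T
C A^{-1} B = 5/3
G(0) = D - C A^{-1} B = -1 - (5/3) = -8/3 ≈ -2.6667

-2.6667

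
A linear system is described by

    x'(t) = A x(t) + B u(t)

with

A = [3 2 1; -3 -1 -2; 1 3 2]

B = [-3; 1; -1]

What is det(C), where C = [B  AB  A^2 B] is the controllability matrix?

AB = [[-8], [10], [-2]]
A^2B = [[-6], [18], [18]]
Controllability matrix C = [B  AB  A^2B] = [[-3, -8, -6], [1, 10, 18], [-1, -2, 18]]
Expanding along the first row, det(C) = (-3)·(10·18 - 18·(-2)) - (-8)·(1·18 - 18·(-1)) + (-6)·(1·(-2) - 10·(-1)) = (-3)·216 - (-8)·36 + (-6)·8 = -408
Since det(C) ≠ 0, rank(C) = 3 and the system is completely controllable.

-408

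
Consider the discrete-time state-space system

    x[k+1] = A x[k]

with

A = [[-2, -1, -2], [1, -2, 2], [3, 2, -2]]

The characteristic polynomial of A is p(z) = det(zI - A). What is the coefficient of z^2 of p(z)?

6

Expand det(zI - A) for the 3×3 matrix.
p(z) = z^3 + 6z^2 + 15z + 24.
(Check: constant term = det(-A) = (-1)^3 det A = 24; coefficient of z^2 = -tr A = 6.)
The coefficient of z^2 is 6.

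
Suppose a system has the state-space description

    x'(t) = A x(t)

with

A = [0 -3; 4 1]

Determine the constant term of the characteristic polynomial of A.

For a 2×2 matrix, det(sI - A) = s^2 - (tr A)s + det A.
tr A = 1, det A = 12.
So p(s) = s^2 - s + 12.
The constant term is 12.

12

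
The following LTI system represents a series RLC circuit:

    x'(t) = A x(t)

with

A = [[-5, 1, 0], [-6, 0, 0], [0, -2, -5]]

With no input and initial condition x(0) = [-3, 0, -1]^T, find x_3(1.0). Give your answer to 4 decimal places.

det(sI - A) = s^3 - (tr A)s^2 + (M11 + M22 + M33)s - det A, where Mii is the 2×2 principal minor of A obtained by deleting row i and column i.
tr A = (-5) + 0 + (-5) = -10; M11 = 0·(-5) - 0·(-2) = 0 - 0 = 0; M22 = (-5)·(-5) - 0·0 = 25 - 0 = 25; M33 = (-5)·0 - 1·(-6) = 0 - (-6) = 6; sum of minors = 31.
det A = (-5)·(0·(-5) - 0·(-2)) - 1·((-6)·(-5) - 0·0) + 0·((-6)·(-2) - 0·0) = (-5)·0 - 1·30 + 0·12 = -30.
So p(s) = det(sI - A) = s^3 + 10s^2 + 31s + 30.
Rational-root test: any integer root divides 30. Testing small divisors, s = -2 works: p(-2) = -8 + 40 + (-62) + 30 = 0, so (s + 2) is a factor.
Dividing, p(s) = (s + 2)(s^2 + 8s + 15).
Factor s^2 + 8s + 15: two numbers with sum -8 and product 15 are -3 and -5, so s^2 + 8s + 15 = (s + 3)(s + 5).
Hence p(s) = (s + 2) (s + 3) (s + 5), with roots -5, -3, -2.
The eigenvalues -5, -3, -2 are distinct and real, so A is diagonalisable and x(t) = e^{At} x(0) = V diag(e^{λ_i t}) V^{-1} x(0), where the columns of V are the eigenvectors.
λ = -5: A - (-5)I = [[0, 1, 0], [-6, 5, 0], [0, -2, 0]]. v must be orthogonal to every row; (row 1) × (row 2) = [0, 0, 6], so take v_1 = [0, 0, 1]^T.
λ = -3: A - (-3)I = [[-2, 1, 0], [-6, 3, 0], [0, -2, -2]]. v must be orthogonal to every row; (row 1) × (row 3) = [-2, -4, 4], so take v_2 = [-1, -2, 2]^T.
λ = -2: A - (-2)I = [[-3, 1, 0], [-6, 2, 0], [0, -2, -3]]. v must be orthogonal to every row; (row 1) × (row 3) = [-3, -9, 6], so take v_3 = [1, 3, -2]^T.
V = [v_1 v_2 v_3] = [[0, -1, 1], [0, -2, 3], [1, 2, -2]] has det V = -1, so V^{-1} = adj(V)/det V = [[2, 0, 1], [-3, 1, 0], [-2, 1, 0]].
Modal coordinates z(0) = V^{-1} x(0): 2·(-3) + 0·0 + 1·(-1) = -7; (-3)·(-3) + 1·0 + 0·(-1) = 9; (-2)·(-3) + 1·0 + 0·(-1) = 6; so z(0) = [-7, 9, 6]^T.
x_3(t) = Σ_i (v_i)_3 · z_i(0) · e^{λ_i t} (row 3 of V times the modal terms).
x_3(1.0) = 1·(-7)·e^{-5·1.0} + 2·9·e^{-3·1.0} + (-2)·6·e^{-2·1.0} = (-7)·0.006738 + 18·0.049787 + (-12)·0.135335 = -0.7750.

-0.7750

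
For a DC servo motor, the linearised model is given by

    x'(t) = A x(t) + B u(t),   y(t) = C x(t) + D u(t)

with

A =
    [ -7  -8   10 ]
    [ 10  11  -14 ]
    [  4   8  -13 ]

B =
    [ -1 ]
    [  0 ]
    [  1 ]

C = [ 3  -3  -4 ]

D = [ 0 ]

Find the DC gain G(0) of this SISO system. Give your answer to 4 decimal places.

29.8000

G(0) = C(-A)^{-1}B + D = -C A^{-1} B + D.
det A = -15, so A^{-1} = (1/-15)·adj(A) = [[31/15, 8/5, -2/15], [-74/15, -17/5, -2/15], [-12/5, -8/5, -1/5]]
A^{-1} B = [-11/5, 24/5, 11/5]^T
C A^{-1} B = -149/5
G(0) = D - C A^{-1} B = 0 - (-149/5) = 149/5 ≈ 29.8000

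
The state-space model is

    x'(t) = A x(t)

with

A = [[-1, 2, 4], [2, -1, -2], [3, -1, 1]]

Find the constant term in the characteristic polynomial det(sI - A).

9

Expand det(sI - A) for the 3×3 matrix.
p(s) = s^3 + s^2 - 19s + 9.
(Check: constant term = det(-A) = (-1)^3 det A = 9; coefficient of s^2 = -tr A = 1.)
The constant term is 9.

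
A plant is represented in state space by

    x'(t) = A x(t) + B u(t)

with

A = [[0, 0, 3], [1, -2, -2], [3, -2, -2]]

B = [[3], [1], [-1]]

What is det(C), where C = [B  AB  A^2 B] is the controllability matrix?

576

AB = [[-3], [3], [9]]
A^2B = [[27], [-27], [-33]]
Controllability matrix C = [B  AB  A^2B] = [[3, -3, 27], [1, 3, -27], [-1, 9, -33]]
Expanding along the first row, det(C) = 3·(3·(-33) - (-27)·9) - (-3)·(1·(-33) - (-27)·(-1)) + 27·(1·9 - 3·(-1)) = 3·144 - (-3)·(-60) + 27·12 = 576
Since det(C) ≠ 0, rank(C) = 3 and the system is completely controllable.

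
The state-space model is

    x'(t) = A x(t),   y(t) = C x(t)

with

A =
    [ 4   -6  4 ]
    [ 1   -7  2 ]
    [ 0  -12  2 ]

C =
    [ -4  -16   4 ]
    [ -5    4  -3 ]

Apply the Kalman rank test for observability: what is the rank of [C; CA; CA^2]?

CA = [[-32, 88, -40], [-16, 38, -18]]
CA^2 = [[-40, 56, -32], [-26, 46, -24]]
Observability matrix O = [C; CA; CA^2] = [[-4, -16, 4], [-5, 4, -3], [-32, 88, -40], [-16, 38, -18], [-40, 56, -32], [-26, 46, -24]]
The columns c1, c2, c3 of O are linearly dependent: -c1 + c2 + 3·c3 = 0 (check each entry), so rank(O) ≤ 2.
The 2×2 minor from rows 1, 2, columns 1, 2 is (-4)·4 - (-16)·(-5) = -16 - 80 = -96 ≠ 0, so rank(O) = 2.
rank(O) = 2 < n = 3, so the pair (A, C) is not completely observable.

2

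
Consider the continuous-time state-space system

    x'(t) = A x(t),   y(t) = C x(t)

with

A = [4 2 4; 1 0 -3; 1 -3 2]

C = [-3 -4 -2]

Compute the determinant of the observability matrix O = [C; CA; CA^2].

CA = [[-18, 0, -4]]
CA^2 = [[-76, -24, -80]]
Observability matrix O = [C; CA; CA^2] = [[-3, -4, -2], [-18, 0, -4], [-76, -24, -80]]
Expanding along the first row, det(O) = (-3)·(0·(-80) - (-4)·(-24)) - (-4)·((-18)·(-80) - (-4)·(-76)) + (-2)·((-18)·(-24) - 0·(-76)) = (-3)·(-96) - (-4)·1136 + (-2)·432 = 3968
Since det(O) ≠ 0, rank(O) = 3 and the system is completely observable.

3968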